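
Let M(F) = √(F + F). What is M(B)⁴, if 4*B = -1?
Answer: ¼ ≈ 0.25000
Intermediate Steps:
B = -¼ (B = (¼)*(-1) = -¼ ≈ -0.25000)
M(F) = √2*√F (M(F) = √(2*F) = √2*√F)
M(B)⁴ = (√2*√(-¼))⁴ = (√2*(I/2))⁴ = (I*√2/2)⁴ = ¼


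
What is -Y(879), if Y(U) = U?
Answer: -879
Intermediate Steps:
-Y(879) = -1*879 = -879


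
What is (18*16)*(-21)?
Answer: -6048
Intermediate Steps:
(18*16)*(-21) = 288*(-21) = -6048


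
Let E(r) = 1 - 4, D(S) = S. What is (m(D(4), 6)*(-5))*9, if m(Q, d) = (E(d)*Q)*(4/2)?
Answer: 1080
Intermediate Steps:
E(r) = -3
m(Q, d) = -6*Q (m(Q, d) = (-3*Q)*(4/2) = (-3*Q)*(4*(½)) = -3*Q*2 = -6*Q)
(m(D(4), 6)*(-5))*9 = (-6*4*(-5))*9 = -24*(-5)*9 = 120*9 = 1080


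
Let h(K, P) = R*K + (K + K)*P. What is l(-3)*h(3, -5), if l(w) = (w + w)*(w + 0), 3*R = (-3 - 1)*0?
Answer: -540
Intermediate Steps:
R = 0 (R = ((-3 - 1)*0)/3 = (-4*0)/3 = (1/3)*0 = 0)
l(w) = 2*w**2 (l(w) = (2*w)*w = 2*w**2)
h(K, P) = 2*K*P (h(K, P) = 0*K + (K + K)*P = 0 + (2*K)*P = 0 + 2*K*P = 2*K*P)
l(-3)*h(3, -5) = (2*(-3)**2)*(2*3*(-5)) = (2*9)*(-30) = 18*(-30) = -540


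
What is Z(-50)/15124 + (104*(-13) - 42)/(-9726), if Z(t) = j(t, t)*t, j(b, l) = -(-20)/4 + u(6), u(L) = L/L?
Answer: 2270632/18387003 ≈ 0.12349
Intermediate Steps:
u(L) = 1
j(b, l) = 6 (j(b, l) = -(-20)/4 + 1 = -4*(-5/4) + 1 = 5 + 1 = 6)
Z(t) = 6*t
Z(-50)/15124 + (104*(-13) - 42)/(-9726) = (6*(-50))/15124 + (104*(-13) - 42)/(-9726) = -300*1/15124 + (-1352 - 42)*(-1/9726) = -75/3781 - 1394*(-1/9726) = -75/3781 + 697/4863 = 2270632/18387003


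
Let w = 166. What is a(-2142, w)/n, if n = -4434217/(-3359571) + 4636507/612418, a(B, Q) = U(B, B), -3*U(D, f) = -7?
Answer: 4800744089582/18292268765203 ≈ 0.26245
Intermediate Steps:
U(D, f) = 7/3 (U(D, f) = -1/3*(-7) = 7/3)
a(B, Q) = 7/3
n = 18292268765203/2057461752678 (n = -4434217*(-1/3359571) + 4636507*(1/612418) = 4434217/3359571 + 4636507/612418 = 18292268765203/2057461752678 ≈ 8.8907)
a(-2142, w)/n = 7/(3*(18292268765203/2057461752678)) = (7/3)*(2057461752678/18292268765203) = 4800744089582/18292268765203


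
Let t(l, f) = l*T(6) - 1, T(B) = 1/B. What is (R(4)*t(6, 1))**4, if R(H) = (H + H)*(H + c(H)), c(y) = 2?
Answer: 0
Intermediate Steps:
t(l, f) = -1 + l/6 (t(l, f) = l/6 - 1 = -1 + l/6)
R(H) = 2*H*(2 + H) (R(H) = (H + H)*(H + 2) = (2*H)*(2 + H) = 2*H*(2 + H))
(R(4)*t(6, 1))**4 = ((2*4*(2 + 4))*(-1 + (1/6)*6))**4 = ((2*4*6)*(-1 + 1))**4 = (48*0)**4 = 0**4 = 0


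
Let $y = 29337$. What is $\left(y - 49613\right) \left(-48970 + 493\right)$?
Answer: $982919652$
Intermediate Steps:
$\left(y - 49613\right) \left(-48970 + 493\right) = \left(29337 - 49613\right) \left(-48970 + 493\right) = \left(-20276\right) \left(-48477\right) = 982919652$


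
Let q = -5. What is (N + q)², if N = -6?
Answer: 121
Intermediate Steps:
(N + q)² = (-6 - 5)² = (-11)² = 121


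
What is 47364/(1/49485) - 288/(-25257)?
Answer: 19732515679356/8419 ≈ 2.3438e+9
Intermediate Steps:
47364/(1/49485) - 288/(-25257) = 47364/(1/49485) - 288*(-1/25257) = 47364*49485 + 96/8419 = 2343807540 + 96/8419 = 19732515679356/8419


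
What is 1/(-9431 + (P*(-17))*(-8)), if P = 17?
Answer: -1/7119 ≈ -0.00014047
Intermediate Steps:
1/(-9431 + (P*(-17))*(-8)) = 1/(-9431 + (17*(-17))*(-8)) = 1/(-9431 - 289*(-8)) = 1/(-9431 + 2312) = 1/(-7119) = -1/7119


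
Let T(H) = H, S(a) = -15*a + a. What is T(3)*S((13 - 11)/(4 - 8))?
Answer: 21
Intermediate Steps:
S(a) = -14*a
T(3)*S((13 - 11)/(4 - 8)) = 3*(-14*(13 - 11)/(4 - 8)) = 3*(-28/(-4)) = 3*(-28*(-1)/4) = 3*(-14*(-1/2)) = 3*7 = 21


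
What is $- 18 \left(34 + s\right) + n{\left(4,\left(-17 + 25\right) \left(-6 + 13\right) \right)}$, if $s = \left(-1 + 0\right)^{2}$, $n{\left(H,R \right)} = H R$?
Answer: $-406$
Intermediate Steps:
$s = 1$ ($s = \left(-1\right)^{2} = 1$)
$- 18 \left(34 + s\right) + n{\left(4,\left(-17 + 25\right) \left(-6 + 13\right) \right)} = - 18 \left(34 + 1\right) + 4 \left(-17 + 25\right) \left(-6 + 13\right) = \left(-18\right) 35 + 4 \cdot 8 \cdot 7 = -630 + 4 \cdot 56 = -630 + 224 = -406$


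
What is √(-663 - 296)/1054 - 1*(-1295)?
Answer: 1295 + I*√959/1054 ≈ 1295.0 + 0.029381*I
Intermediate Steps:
√(-663 - 296)/1054 - 1*(-1295) = √(-959)*(1/1054) + 1295 = (I*√959)*(1/1054) + 1295 = I*√959/1054 + 1295 = 1295 + I*√959/1054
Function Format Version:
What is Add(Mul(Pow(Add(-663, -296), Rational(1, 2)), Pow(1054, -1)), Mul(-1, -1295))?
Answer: Add(1295, Mul(Rational(1, 1054), I, Pow(959, Rational(1, 2)))) ≈ Add(1295.0, Mul(0.029381, I))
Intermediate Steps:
Add(Mul(Pow(Add(-663, -296), Rational(1, 2)), Pow(1054, -1)), Mul(-1, -1295)) = Add(Mul(Pow(-959, Rational(1, 2)), Rational(1, 1054)), 1295) = Add(Mul(Mul(I, Pow(959, Rational(1, 2))), Rational(1, 1054)), 1295) = Add(Mul(Rational(1, 1054), I, Pow(959, Rational(1, 2))), 1295) = Add(1295, Mul(Rational(1, 1054), I, Pow(959, Rational(1, 2))))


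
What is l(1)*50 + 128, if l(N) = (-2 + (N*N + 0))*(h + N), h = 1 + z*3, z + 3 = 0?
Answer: 478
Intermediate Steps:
z = -3 (z = -3 + 0 = -3)
h = -8 (h = 1 - 3*3 = 1 - 9 = -8)
l(N) = (-8 + N)*(-2 + N**2) (l(N) = (-2 + (N*N + 0))*(-8 + N) = (-2 + (N**2 + 0))*(-8 + N) = (-2 + N**2)*(-8 + N) = (-8 + N)*(-2 + N**2))
l(1)*50 + 128 = (16 + 1**3 - 8*1**2 - 2*1)*50 + 128 = (16 + 1 - 8*1 - 2)*50 + 128 = (16 + 1 - 8 - 2)*50 + 128 = 7*50 + 128 = 350 + 128 = 478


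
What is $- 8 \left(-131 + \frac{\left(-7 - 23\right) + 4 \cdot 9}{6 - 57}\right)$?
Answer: $\frac{17832}{17} \approx 1048.9$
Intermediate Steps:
$- 8 \left(-131 + \frac{\left(-7 - 23\right) + 4 \cdot 9}{6 - 57}\right) = - 8 \left(-131 + \frac{\left(-7 - 23\right) + 36}{-51}\right) = - 8 \left(-131 + \left(-30 + 36\right) \left(- \frac{1}{51}\right)\right) = - 8 \left(-131 + 6 \left(- \frac{1}{51}\right)\right) = - 8 \left(-131 - \frac{2}{17}\right) = \left(-8\right) \left(- \frac{2229}{17}\right) = \frac{17832}{17}$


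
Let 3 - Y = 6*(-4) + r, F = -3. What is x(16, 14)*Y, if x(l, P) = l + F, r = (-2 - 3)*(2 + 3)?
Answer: 676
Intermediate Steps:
r = -25 (r = -5*5 = -25)
x(l, P) = -3 + l (x(l, P) = l - 3 = -3 + l)
Y = 52 (Y = 3 - (6*(-4) - 25) = 3 - (-24 - 25) = 3 - 1*(-49) = 3 + 49 = 52)
x(16, 14)*Y = (-3 + 16)*52 = 13*52 = 676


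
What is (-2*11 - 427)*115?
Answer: -51635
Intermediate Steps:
(-2*11 - 427)*115 = (-22 - 427)*115 = -449*115 = -51635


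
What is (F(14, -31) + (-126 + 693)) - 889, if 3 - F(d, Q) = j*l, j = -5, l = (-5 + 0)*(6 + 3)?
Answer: -544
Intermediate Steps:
l = -45 (l = -5*9 = -45)
F(d, Q) = -222 (F(d, Q) = 3 - (-5)*(-45) = 3 - 1*225 = 3 - 225 = -222)
(F(14, -31) + (-126 + 693)) - 889 = (-222 + (-126 + 693)) - 889 = (-222 + 567) - 889 = 345 - 889 = -544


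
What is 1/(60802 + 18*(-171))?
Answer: 1/57724 ≈ 1.7324e-5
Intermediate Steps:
1/(60802 + 18*(-171)) = 1/(60802 - 3078) = 1/57724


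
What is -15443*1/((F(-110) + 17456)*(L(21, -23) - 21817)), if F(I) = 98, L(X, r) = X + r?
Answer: 15443/383010726 ≈ 4.0320e-5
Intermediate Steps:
-15443*1/((F(-110) + 17456)*(L(21, -23) - 21817)) = -15443*1/((98 + 17456)*((21 - 23) - 21817)) = -15443*1/(17554*(-2 - 21817)) = -15443/((-21819*17554)) = -15443/(-383010726) = -15443*(-1/383010726) = 15443/383010726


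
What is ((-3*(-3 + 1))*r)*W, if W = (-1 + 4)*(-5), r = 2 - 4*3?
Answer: 900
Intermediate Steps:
r = -10 (r = 2 - 12 = -10)
W = -15 (W = 3*(-5) = -15)
((-3*(-3 + 1))*r)*W = (-3*(-3 + 1)*(-10))*(-15) = (-3*(-2)*(-10))*(-15) = (6*(-10))*(-15) = -60*(-15) = 900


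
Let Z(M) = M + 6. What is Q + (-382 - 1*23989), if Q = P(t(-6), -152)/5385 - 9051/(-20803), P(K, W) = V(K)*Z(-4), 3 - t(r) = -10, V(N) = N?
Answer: -2730091400992/112024155 ≈ -24371.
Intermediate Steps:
Z(M) = 6 + M
t(r) = 13 (t(r) = 3 - 1*(-10) = 3 + 10 = 13)
P(K, W) = 2*K (P(K, W) = K*(6 - 4) = K*2 = 2*K)
Q = 49280513/112024155 (Q = (2*13)/5385 - 9051/(-20803) = 26*(1/5385) - 9051*(-1/20803) = 26/5385 + 9051/20803 = 49280513/112024155 ≈ 0.43991)
Q + (-382 - 1*23989) = 49280513/112024155 + (-382 - 1*23989) = 49280513/112024155 + (-382 - 23989) = 49280513/112024155 - 24371 = -2730091400992/112024155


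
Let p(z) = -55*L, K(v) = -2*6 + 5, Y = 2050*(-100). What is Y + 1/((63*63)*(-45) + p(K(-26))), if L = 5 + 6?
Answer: -36738050001/179210 ≈ -2.0500e+5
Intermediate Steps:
Y = -205000
L = 11
K(v) = -7 (K(v) = -12 + 5 = -7)
p(z) = -605 (p(z) = -55*11 = -605)
Y + 1/((63*63)*(-45) + p(K(-26))) = -205000 + 1/((63*63)*(-45) - 605) = -205000 + 1/(3969*(-45) - 605) = -205000 + 1/(-178605 - 605) = -205000 + 1/(-179210) = -205000 - 1/179210 = -36738050001/179210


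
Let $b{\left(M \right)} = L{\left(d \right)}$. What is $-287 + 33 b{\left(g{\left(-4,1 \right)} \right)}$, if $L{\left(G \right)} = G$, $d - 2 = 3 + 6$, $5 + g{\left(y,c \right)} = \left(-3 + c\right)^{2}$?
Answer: $76$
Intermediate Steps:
$g{\left(y,c \right)} = -5 + \left(-3 + c\right)^{2}$
$d = 11$ ($d = 2 + \left(3 + 6\right) = 2 + 9 = 11$)
$b{\left(M \right)} = 11$
$-287 + 33 b{\left(g{\left(-4,1 \right)} \right)} = -287 + 33 \cdot 11 = -287 + 363 = 76$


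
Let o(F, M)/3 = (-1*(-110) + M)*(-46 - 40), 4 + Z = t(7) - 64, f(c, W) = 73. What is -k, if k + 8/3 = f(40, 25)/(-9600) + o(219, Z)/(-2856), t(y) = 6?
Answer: -1898513/1142400 ≈ -1.6619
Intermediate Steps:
Z = -62 (Z = -4 + (6 - 64) = -4 - 58 = -62)
o(F, M) = -28380 - 258*M (o(F, M) = 3*((-1*(-110) + M)*(-46 - 40)) = 3*((110 + M)*(-86)) = 3*(-9460 - 86*M) = -28380 - 258*M)
k = 1898513/1142400 (k = -8/3 + (73/(-9600) + (-28380 - 258*(-62))/(-2856)) = -8/3 + (73*(-1/9600) + (-28380 + 15996)*(-1/2856)) = -8/3 + (-73/9600 - 12384*(-1/2856)) = -8/3 + (-73/9600 + 516/119) = -8/3 + 4944913/1142400 = 1898513/1142400 ≈ 1.6619)
-k = -1*1898513/1142400 = -1898513/1142400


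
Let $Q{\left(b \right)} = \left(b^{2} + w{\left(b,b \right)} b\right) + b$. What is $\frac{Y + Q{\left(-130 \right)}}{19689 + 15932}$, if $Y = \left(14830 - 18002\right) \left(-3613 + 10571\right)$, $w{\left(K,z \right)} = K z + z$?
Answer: $- \frac{24234106}{35621} \approx -680.33$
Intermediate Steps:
$w{\left(K,z \right)} = z + K z$
$Q{\left(b \right)} = b + b^{2} + b^{2} \left(1 + b\right)$ ($Q{\left(b \right)} = \left(b^{2} + b \left(1 + b\right) b\right) + b = \left(b^{2} + b^{2} \left(1 + b\right)\right) + b = b + b^{2} + b^{2} \left(1 + b\right)$)
$Y = -22070776$ ($Y = \left(-3172\right) 6958 = -22070776$)
$\frac{Y + Q{\left(-130 \right)}}{19689 + 15932} = \frac{-22070776 - 130 \left(1 - 130 - 130 \left(1 - 130\right)\right)}{19689 + 15932} = \frac{-22070776 - 130 \left(1 - 130 - -16770\right)}{35621} = \left(-22070776 - 130 \left(1 - 130 + 16770\right)\right) \frac{1}{35621} = \left(-22070776 - 2163330\right) \frac{1}{35621} = \left(-24234106\right) \frac{1}{35621} = - \frac{24234106}{35621}$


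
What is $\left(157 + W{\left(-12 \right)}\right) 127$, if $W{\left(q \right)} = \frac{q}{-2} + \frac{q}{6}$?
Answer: $20447$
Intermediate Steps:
$W{\left(q \right)} = - \frac{q}{3}$ ($W{\left(q \right)} = q \left(- \frac{1}{2}\right) + q \frac{1}{6} = - \frac{q}{2} + \frac{q}{6} = - \frac{q}{3}$)
$\left(157 + W{\left(-12 \right)}\right) 127 = \left(157 - -4\right) 127 = \left(157 + 4\right) 127 = 161 \cdot 127 = 20447$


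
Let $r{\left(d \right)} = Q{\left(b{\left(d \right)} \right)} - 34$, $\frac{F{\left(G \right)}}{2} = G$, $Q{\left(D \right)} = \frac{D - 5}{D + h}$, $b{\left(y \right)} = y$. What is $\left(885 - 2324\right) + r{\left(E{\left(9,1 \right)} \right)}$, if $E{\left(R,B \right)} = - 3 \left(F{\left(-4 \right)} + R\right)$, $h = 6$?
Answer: $- \frac{4427}{3} \approx -1475.7$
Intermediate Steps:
$Q{\left(D \right)} = \frac{-5 + D}{6 + D}$ ($Q{\left(D \right)} = \frac{D - 5}{D + 6} = \frac{-5 + D}{6 + D}$)
$F{\left(G \right)} = 2 G$
$E{\left(R,B \right)} = 24 - 3 R$ ($E{\left(R,B \right)} = - 3 \left(2 \left(-4\right) + R\right) = - 3 \left(-8 + R\right) = 24 - 3 R$)
$r{\left(d \right)} = -34 + \frac{-5 + d}{6 + d}$ ($r{\left(d \right)} = \frac{-5 + d}{6 + d} - 34 = -34 + \frac{-5 + d}{6 + d}$)
$\left(885 - 2324\right) + r{\left(E{\left(9,1 \right)} \right)} = \left(885 - 2324\right) + \frac{11 \left(-19 - 3 \left(24 - 27\right)\right)}{6 + \left(24 - 27\right)} = -1439 + \frac{11 \left(-19 - -9\right)}{6 - 3} = -1439 + \frac{11 \left(-19 + 9\right)}{3} = -1439 + 11 \cdot \frac{1}{3} \left(-10\right) = -1439 - \frac{110}{3} = - \frac{4427}{3}$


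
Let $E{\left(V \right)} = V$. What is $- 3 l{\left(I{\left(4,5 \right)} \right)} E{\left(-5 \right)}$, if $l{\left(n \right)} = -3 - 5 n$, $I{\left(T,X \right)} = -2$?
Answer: $105$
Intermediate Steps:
$- 3 l{\left(I{\left(4,5 \right)} \right)} E{\left(-5 \right)} = - 3 \left(-3 - -10\right) \left(-5\right) = - 3 \left(-3 + 10\right) \left(-5\right) = \left(-3\right) 7 \left(-5\right) = \left(-21\right) \left(-5\right) = 105$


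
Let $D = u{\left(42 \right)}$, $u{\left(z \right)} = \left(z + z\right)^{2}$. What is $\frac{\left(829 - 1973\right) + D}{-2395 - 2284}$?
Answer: $- \frac{5912}{4679} \approx -1.2635$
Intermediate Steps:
$u{\left(z \right)} = 4 z^{2}$ ($u{\left(z \right)} = \left(2 z\right)^{2} = 4 z^{2}$)
$D = 7056$ ($D = 4 \cdot 42^{2} = 4 \cdot 1764 = 7056$)
$\frac{\left(829 - 1973\right) + D}{-2395 - 2284} = \frac{\left(829 - 1973\right) + 7056}{-2395 - 2284} = \frac{\left(829 - 1973\right) + 7056}{-4679} = \left(-1144 + 7056\right) \left(- \frac{1}{4679}\right) = 5912 \left(- \frac{1}{4679}\right) = - \frac{5912}{4679}$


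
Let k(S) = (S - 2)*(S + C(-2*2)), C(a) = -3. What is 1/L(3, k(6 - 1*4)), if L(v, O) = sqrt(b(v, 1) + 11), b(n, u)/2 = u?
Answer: sqrt(13)/13 ≈ 0.27735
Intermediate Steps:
b(n, u) = 2*u
k(S) = (-3 + S)*(-2 + S) (k(S) = (S - 2)*(S - 3) = (-2 + S)*(-3 + S) = (-3 + S)*(-2 + S))
L(v, O) = sqrt(13) (L(v, O) = sqrt(2*1 + 11) = sqrt(2 + 11) = sqrt(13))
1/L(3, k(6 - 1*4)) = 1/(sqrt(13)) = sqrt(13)/13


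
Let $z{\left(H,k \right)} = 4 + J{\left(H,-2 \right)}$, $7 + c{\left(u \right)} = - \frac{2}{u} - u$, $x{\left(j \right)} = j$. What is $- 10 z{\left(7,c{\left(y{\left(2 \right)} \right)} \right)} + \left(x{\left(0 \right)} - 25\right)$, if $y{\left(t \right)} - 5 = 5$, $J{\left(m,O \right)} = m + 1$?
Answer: $-145$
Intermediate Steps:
$J{\left(m,O \right)} = 1 + m$
$y{\left(t \right)} = 10$ ($y{\left(t \right)} = 5 + 5 = 10$)
$c{\left(u \right)} = -7 - u - \frac{2}{u}$ ($c{\left(u \right)} = -7 - \left(u + \frac{2}{u}\right) = -7 - u - \frac{2}{u}$)
$z{\left(H,k \right)} = 5 + H$ ($z{\left(H,k \right)} = 4 + \left(1 + H\right) = 5 + H$)
$- 10 z{\left(7,c{\left(y{\left(2 \right)} \right)} \right)} + \left(x{\left(0 \right)} - 25\right) = - 10 \left(5 + 7\right) + \left(0 - 25\right) = \left(-10\right) 12 + \left(0 - 25\right) = -120 - 25 = -145$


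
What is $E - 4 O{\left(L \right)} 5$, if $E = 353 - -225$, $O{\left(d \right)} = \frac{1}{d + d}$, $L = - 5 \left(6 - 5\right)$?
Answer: $1156$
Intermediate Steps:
$L = -5$ ($L = \left(-5\right) 1 = -5$)
$O{\left(d \right)} = \frac{1}{2 d}$
$E = 578$ ($E = 353 + 225 = 578$)
$E - 4 O{\left(L \right)} 5 = 578 - 4 \frac{1}{2 \left(-5\right)} 5 = 578 - 4 \cdot \frac{1}{2} \left(- \frac{1}{5}\right) 5 = 578 \left(-4\right) \left(- \frac{1}{10}\right) 5 = 578 \cdot \frac{2}{5} \cdot 5 = 578 \cdot 2 = 1156$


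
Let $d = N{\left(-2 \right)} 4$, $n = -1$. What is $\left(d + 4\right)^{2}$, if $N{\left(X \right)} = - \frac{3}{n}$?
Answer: $256$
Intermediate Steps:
$N{\left(X \right)} = 3$ ($N{\left(X \right)} = - \frac{3}{-1} = \left(-3\right) \left(-1\right) = 3$)
$d = 12$ ($d = 3 \cdot 4 = 12$)
$\left(d + 4\right)^{2} = \left(12 + 4\right)^{2} = 16^{2} = 256$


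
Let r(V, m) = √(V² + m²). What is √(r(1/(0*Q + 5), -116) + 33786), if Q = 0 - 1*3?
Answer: √(844650 + 5*√336401)/5 ≈ 184.13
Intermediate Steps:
Q = -3 (Q = 0 - 3 = -3)
√(r(1/(0*Q + 5), -116) + 33786) = √(√((1/(0*(-3) + 5))² + (-116)²) + 33786) = √(√((1/(0 + 5))² + 13456) + 33786) = √(√((1/5)² + 13456) + 33786) = √(√((⅕)² + 13456) + 33786) = √(√(1/25 + 13456) + 33786) = √(√(336401/25) + 33786) = √(√336401/5 + 33786) = √(33786 + √336401/5)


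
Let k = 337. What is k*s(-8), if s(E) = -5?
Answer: -1685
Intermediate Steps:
k*s(-8) = 337*(-5) = -1685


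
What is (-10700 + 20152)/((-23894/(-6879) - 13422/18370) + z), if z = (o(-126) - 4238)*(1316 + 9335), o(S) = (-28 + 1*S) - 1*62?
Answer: -597211528980/2997402342406289 ≈ -0.00019924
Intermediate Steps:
o(S) = -90 + S (o(S) = (-28 + S) - 62 = -90 + S)
z = -47439554 (z = ((-90 - 126) - 4238)*(1316 + 9335) = (-216 - 4238)*10651 = -4454*10651 = -47439554)
(-10700 + 20152)/((-23894/(-6879) - 13422/18370) + z) = (-10700 + 20152)/((-23894/(-6879) - 13422/18370) - 47439554) = 9452/((-23894*(-1/6879) - 13422*1/18370) - 47439554) = 9452/((23894/6879 - 6711/9185) - 47439554) = 9452/(173301421/63183615 - 47439554) = 9452/(-2997402342406289/63183615) = 9452*(-63183615/2997402342406289) = -597211528980/2997402342406289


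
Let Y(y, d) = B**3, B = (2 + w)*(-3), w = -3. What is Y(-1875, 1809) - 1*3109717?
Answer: -3109690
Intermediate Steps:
B = 3 (B = (2 - 3)*(-3) = -1*(-3) = 3)
Y(y, d) = 27 (Y(y, d) = 3**3 = 27)
Y(-1875, 1809) - 1*3109717 = 27 - 1*3109717 = 27 - 3109717 = -3109690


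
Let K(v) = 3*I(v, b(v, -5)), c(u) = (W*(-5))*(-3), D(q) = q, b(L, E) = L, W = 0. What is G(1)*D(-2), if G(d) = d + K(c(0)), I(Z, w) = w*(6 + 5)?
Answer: -2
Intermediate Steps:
c(u) = 0 (c(u) = (0*(-5))*(-3) = 0*(-3) = 0)
I(Z, w) = 11*w (I(Z, w) = w*11 = 11*w)
K(v) = 33*v (K(v) = 3*(11*v) = 33*v)
G(d) = d (G(d) = d + 33*0 = d + 0 = d)
G(1)*D(-2) = 1*(-2) = -2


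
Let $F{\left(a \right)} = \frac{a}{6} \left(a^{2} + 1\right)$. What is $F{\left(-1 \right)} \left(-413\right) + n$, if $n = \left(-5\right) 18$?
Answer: $\frac{143}{3} \approx 47.667$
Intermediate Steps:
$F{\left(a \right)} = \frac{a \left(1 + a^{2}\right)}{6}$ ($F{\left(a \right)} = a \frac{1}{6} \left(1 + a^{2}\right) = \frac{a}{6} \left(1 + a^{2}\right) = \frac{a \left(1 + a^{2}\right)}{6}$)
$n = -90$
$F{\left(-1 \right)} \left(-413\right) + n = \frac{1}{6} \left(-1\right) \left(1 + \left(-1\right)^{2}\right) \left(-413\right) - 90 = \frac{1}{6} \left(-1\right) \left(1 + 1\right) \left(-413\right) - 90 = \frac{1}{6} \left(-1\right) 2 \left(-413\right) - 90 = \left(- \frac{1}{3}\right) \left(-413\right) - 90 = \frac{413}{3} - 90 = \frac{143}{3}$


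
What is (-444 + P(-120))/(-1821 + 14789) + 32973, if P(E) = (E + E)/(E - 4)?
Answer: 1656924510/50251 ≈ 32973.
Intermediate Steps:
P(E) = 2*E/(-4 + E) (P(E) = (2*E)/(-4 + E) = 2*E/(-4 + E))
(-444 + P(-120))/(-1821 + 14789) + 32973 = (-444 + 2*(-120)/(-4 - 120))/(-1821 + 14789) + 32973 = (-444 + 2*(-120)/(-124))/12968 + 32973 = (-444 + 2*(-120)*(-1/124))*(1/12968) + 32973 = (-444 + 60/31)*(1/12968) + 32973 = -13704/31*1/12968 + 32973 = -1713/50251 + 32973 = 1656924510/50251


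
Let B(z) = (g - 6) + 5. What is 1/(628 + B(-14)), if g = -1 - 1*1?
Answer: 1/625 ≈ 0.0016000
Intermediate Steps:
g = -2 (g = -1 - 1 = -2)
B(z) = -3 (B(z) = (-2 - 6) + 5 = -8 + 5 = -3)
1/(628 + B(-14)) = 1/(628 - 3) = 1/625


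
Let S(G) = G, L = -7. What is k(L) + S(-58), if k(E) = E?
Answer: -65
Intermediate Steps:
k(L) + S(-58) = -7 - 58 = -65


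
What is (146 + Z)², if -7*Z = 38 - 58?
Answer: 1085764/49 ≈ 22158.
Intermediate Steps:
Z = 20/7 (Z = -(38 - 58)/7 = -⅐*(-20) = 20/7 ≈ 2.8571)
(146 + Z)² = (146 + 20/7)² = (1042/7)² = 1085764/49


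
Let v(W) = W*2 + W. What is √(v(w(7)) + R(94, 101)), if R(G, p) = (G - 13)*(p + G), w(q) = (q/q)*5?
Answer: √15810 ≈ 125.74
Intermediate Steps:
w(q) = 5 (w(q) = 1*5 = 5)
v(W) = 3*W (v(W) = 2*W + W = 3*W)
R(G, p) = (-13 + G)*(G + p)
√(v(w(7)) + R(94, 101)) = √(3*5 + (94² - 13*94 - 13*101 + 94*101)) = √(15 + (8836 - 1222 - 1313 + 9494)) = √(15 + 15795) = √15810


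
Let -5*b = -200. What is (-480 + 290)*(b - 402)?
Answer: 68780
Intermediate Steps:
b = 40 (b = -⅕*(-200) = 40)
(-480 + 290)*(b - 402) = (-480 + 290)*(40 - 402) = -190*(-362) = 68780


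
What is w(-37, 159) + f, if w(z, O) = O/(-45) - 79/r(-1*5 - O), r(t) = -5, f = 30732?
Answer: 461164/15 ≈ 30744.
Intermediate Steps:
w(z, O) = 79/5 - O/45 (w(z, O) = O/(-45) - 79/(-5) = O*(-1/45) - 79*(-⅕) = -O/45 + 79/5 = 79/5 - O/45)
w(-37, 159) + f = (79/5 - 1/45*159) + 30732 = (79/5 - 53/15) + 30732 = 184/15 + 30732 = 461164/15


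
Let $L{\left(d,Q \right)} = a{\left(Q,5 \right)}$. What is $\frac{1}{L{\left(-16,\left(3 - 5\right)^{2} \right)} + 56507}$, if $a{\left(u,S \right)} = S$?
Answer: $\frac{1}{56512} \approx 1.7695 \cdot 10^{-5}$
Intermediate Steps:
$L{\left(d,Q \right)} = 5$
$\frac{1}{L{\left(-16,\left(3 - 5\right)^{2} \right)} + 56507} = \frac{1}{5 + 56507} = \frac{1}{56512}$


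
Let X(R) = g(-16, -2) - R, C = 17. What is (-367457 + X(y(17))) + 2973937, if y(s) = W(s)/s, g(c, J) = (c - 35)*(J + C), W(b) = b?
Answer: 2605714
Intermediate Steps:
g(c, J) = (-35 + c)*(17 + J) (g(c, J) = (c - 35)*(J + 17) = (-35 + c)*(17 + J))
y(s) = 1 (y(s) = s/s = 1)
X(R) = -765 - R (X(R) = (-595 - 35*(-2) + 17*(-16) - 2*(-16)) - R = (-595 + 70 - 272 + 32) - R = -765 - R)
(-367457 + X(y(17))) + 2973937 = (-367457 + (-765 - 1*1)) + 2973937 = (-367457 + (-765 - 1)) + 2973937 = (-367457 - 766) + 2973937 = -368223 + 2973937 = 2605714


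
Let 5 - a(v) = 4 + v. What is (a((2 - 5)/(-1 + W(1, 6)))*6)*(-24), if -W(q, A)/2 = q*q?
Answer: 0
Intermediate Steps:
W(q, A) = -2*q² (W(q, A) = -2*q*q = -2*q²)
a(v) = 1 - v (a(v) = 5 - (4 + v) = 5 + (-4 - v) = 1 - v)
(a((2 - 5)/(-1 + W(1, 6)))*6)*(-24) = ((1 - (2 - 5)/(-1 - 2*1²))*6)*(-24) = ((1 - (-3)/(-1 - 2*1))*6)*(-24) = ((1 - (-3)/(-1 - 2))*6)*(-24) = ((1 - (-3)/(-3))*6)*(-24) = ((1 - (-3)*(-1)/3)*6)*(-24) = ((1 - 1*1)*6)*(-24) = ((1 - 1)*6)*(-24) = (0*6)*(-24) = 0*(-24) = 0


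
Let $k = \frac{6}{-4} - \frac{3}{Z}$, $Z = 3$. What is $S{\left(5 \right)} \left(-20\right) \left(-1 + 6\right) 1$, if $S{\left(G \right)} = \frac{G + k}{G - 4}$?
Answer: $-250$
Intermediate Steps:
$k = - \frac{5}{2}$ ($k = \frac{6}{-4} - \frac{3}{3} = 6 \left(- \frac{1}{4}\right) - 1 = - \frac{3}{2} - 1 = - \frac{5}{2} \approx -2.5$)
$S{\left(G \right)} = \frac{- \frac{5}{2} + G}{-4 + G}$ ($S{\left(G \right)} = \frac{G - \frac{5}{2}}{G - 4} = \frac{- \frac{5}{2} + G}{-4 + G}$)
$S{\left(5 \right)} \left(-20\right) \left(-1 + 6\right) 1 = \frac{- \frac{5}{2} + 5}{-4 + 5} \left(-20\right) \left(-1 + 6\right) 1 = 1^{-1} \cdot \frac{5}{2} \left(-20\right) 5 \cdot 1 = 1 \cdot \frac{5}{2} \left(-20\right) 5 = \frac{5}{2} \left(-20\right) 5 = \left(-50\right) 5 = -250$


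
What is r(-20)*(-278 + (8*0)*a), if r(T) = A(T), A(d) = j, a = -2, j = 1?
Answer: -278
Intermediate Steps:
A(d) = 1
r(T) = 1
r(-20)*(-278 + (8*0)*a) = 1*(-278 + (8*0)*(-2)) = 1*(-278 + 0*(-2)) = 1*(-278 + 0) = 1*(-278) = -278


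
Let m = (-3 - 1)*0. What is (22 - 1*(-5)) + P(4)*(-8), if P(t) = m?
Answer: 27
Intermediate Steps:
m = 0 (m = -4*0 = 0)
P(t) = 0
(22 - 1*(-5)) + P(4)*(-8) = (22 - 1*(-5)) + 0*(-8) = (22 + 5) + 0 = 27 + 0 = 27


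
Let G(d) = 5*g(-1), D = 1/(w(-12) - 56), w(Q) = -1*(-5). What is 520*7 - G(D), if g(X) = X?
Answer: 3645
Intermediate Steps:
w(Q) = 5
D = -1/51 (D = 1/(5 - 56) = 1/(-51) = -1/51 ≈ -0.019608)
G(d) = -5 (G(d) = 5*(-1) = -5)
520*7 - G(D) = 520*7 - 1*(-5) = 3640 + 5 = 3645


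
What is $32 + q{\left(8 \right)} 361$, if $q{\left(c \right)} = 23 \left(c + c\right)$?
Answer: $132880$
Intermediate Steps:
$q{\left(c \right)} = 46 c$ ($q{\left(c \right)} = 23 \cdot 2 c = 46 c$)
$32 + q{\left(8 \right)} 361 = 32 + 46 \cdot 8 \cdot 361 = 32 + 368 \cdot 361 = 32 + 132848 = 132880$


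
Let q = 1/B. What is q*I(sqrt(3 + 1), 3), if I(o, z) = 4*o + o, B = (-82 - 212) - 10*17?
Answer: -5/232 ≈ -0.021552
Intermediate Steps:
B = -464 (B = -294 - 170 = -464)
I(o, z) = 5*o
q = -1/464 (q = 1/(-464) = -1/464 ≈ -0.0021552)
q*I(sqrt(3 + 1), 3) = -5*sqrt(3 + 1)/464 = -5*sqrt(4)/464 = -5*2/464 = -1/464*10 = -5/232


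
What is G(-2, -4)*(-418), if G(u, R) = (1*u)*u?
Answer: -1672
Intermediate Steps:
G(u, R) = u**2 (G(u, R) = u*u = u**2)
G(-2, -4)*(-418) = (-2)**2*(-418) = 4*(-418) = -1672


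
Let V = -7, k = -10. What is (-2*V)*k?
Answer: -140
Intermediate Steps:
(-2*V)*k = -2*(-7)*(-10) = 14*(-10) = -140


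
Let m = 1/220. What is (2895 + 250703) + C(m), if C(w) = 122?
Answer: 253720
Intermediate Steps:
m = 1/220 ≈ 0.0045455
(2895 + 250703) + C(m) = (2895 + 250703) + 122 = 253598 + 122 = 253720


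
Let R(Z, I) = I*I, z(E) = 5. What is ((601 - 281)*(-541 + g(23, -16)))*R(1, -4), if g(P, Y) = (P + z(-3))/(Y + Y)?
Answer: -2774400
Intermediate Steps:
R(Z, I) = I²
g(P, Y) = (5 + P)/(2*Y) (g(P, Y) = (P + 5)/(Y + Y) = (5 + P)/((2*Y)) = (5 + P)*(1/(2*Y)) = (5 + P)/(2*Y))
((601 - 281)*(-541 + g(23, -16)))*R(1, -4) = ((601 - 281)*(-541 + (½)*(5 + 23)/(-16)))*(-4)² = (320*(-541 + (½)*(-1/16)*28))*16 = (320*(-541 - 7/8))*16 = (320*(-4335/8))*16 = -173400*16 = -2774400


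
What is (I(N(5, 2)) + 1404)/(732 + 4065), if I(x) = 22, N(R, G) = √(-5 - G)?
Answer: 1426/4797 ≈ 0.29727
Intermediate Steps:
(I(N(5, 2)) + 1404)/(732 + 4065) = (22 + 1404)/(732 + 4065) = 1426/4797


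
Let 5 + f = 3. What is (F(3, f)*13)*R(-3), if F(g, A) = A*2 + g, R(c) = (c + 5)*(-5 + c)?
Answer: 208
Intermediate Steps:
R(c) = (-5 + c)*(5 + c) (R(c) = (5 + c)*(-5 + c) = (-5 + c)*(5 + c))
f = -2 (f = -5 + 3 = -2)
F(g, A) = g + 2*A (F(g, A) = 2*A + g = g + 2*A)
(F(3, f)*13)*R(-3) = ((3 + 2*(-2))*13)*(-25 + (-3)²) = ((3 - 4)*13)*(-25 + 9) = -1*13*(-16) = -13*(-16) = 208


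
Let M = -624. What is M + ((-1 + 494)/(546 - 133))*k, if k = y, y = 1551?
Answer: 506931/413 ≈ 1227.4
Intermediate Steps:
k = 1551
M + ((-1 + 494)/(546 - 133))*k = -624 + ((-1 + 494)/(546 - 133))*1551 = -624 + (493/413)*1551 = -624 + 764643/413 = 506931/413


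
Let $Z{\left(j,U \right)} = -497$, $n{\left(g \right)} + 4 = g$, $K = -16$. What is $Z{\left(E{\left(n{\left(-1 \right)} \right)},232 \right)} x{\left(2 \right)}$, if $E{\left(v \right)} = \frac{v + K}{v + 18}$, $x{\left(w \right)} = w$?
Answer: $-994$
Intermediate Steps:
$n{\left(g \right)} = -4 + g$
$E{\left(v \right)} = \frac{-16 + v}{18 + v}$ ($E{\left(v \right)} = \frac{v - 16}{v + 18} = \frac{-16 + v}{18 + v}$)
$Z{\left(E{\left(n{\left(-1 \right)} \right)},232 \right)} x{\left(2 \right)} = \left(-497\right) 2 = -994$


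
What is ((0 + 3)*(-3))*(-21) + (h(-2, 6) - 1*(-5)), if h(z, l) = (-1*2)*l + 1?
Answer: 183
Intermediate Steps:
h(z, l) = 1 - 2*l (h(z, l) = -2*l + 1 = 1 - 2*l)
((0 + 3)*(-3))*(-21) + (h(-2, 6) - 1*(-5)) = ((0 + 3)*(-3))*(-21) + ((1 - 2*6) - 1*(-5)) = (3*(-3))*(-21) + ((1 - 12) + 5) = -9*(-21) + (-11 + 5) = 189 - 6 = 183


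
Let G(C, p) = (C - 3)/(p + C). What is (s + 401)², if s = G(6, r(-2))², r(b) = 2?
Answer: 659102929/4096 ≈ 1.6091e+5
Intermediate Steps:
G(C, p) = (-3 + C)/(C + p)
s = 9/64 (s = ((-3 + 6)/(6 + 2))² = (3/8)² = 9/64 ≈ 0.14063)
(s + 401)² = (9/64 + 401)² = (25673/64)² = 659102929/4096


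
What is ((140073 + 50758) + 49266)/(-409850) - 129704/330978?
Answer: -66313004633/67825666650 ≈ -0.97770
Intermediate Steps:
((140073 + 50758) + 49266)/(-409850) - 129704/330978 = (190831 + 49266)*(-1/409850) - 129704*1/330978 = 240097*(-1/409850) - 64852/165489 = -240097/409850 - 64852/165489 = -66313004633/67825666650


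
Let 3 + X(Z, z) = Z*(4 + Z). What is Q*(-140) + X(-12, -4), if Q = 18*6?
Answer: -15027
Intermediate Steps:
Q = 108
X(Z, z) = -3 + Z*(4 + Z)
Q*(-140) + X(-12, -4) = 108*(-140) + (-3 + (-12)² + 4*(-12)) = -15120 + (-3 + 144 - 48) = -15120 + 93 = -15027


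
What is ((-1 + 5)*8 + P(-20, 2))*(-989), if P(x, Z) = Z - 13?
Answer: -20769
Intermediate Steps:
P(x, Z) = -13 + Z
((-1 + 5)*8 + P(-20, 2))*(-989) = ((-1 + 5)*8 + (-13 + 2))*(-989) = (4*8 - 11)*(-989) = (32 - 11)*(-989) = 21*(-989) = -20769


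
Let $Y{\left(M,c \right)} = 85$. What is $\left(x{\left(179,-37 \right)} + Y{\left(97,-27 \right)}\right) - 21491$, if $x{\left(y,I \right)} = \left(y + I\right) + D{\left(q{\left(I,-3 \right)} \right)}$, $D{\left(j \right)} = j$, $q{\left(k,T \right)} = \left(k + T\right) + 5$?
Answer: $-21299$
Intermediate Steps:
$q{\left(k,T \right)} = 5 + T + k$ ($q{\left(k,T \right)} = \left(T + k\right) + 5 = 5 + T + k$)
$x{\left(y,I \right)} = 2 + y + 2 I$ ($x{\left(y,I \right)} = \left(y + I\right) + \left(5 - 3 + I\right) = \left(I + y\right) + \left(2 + I\right) = 2 + y + 2 I$)
$\left(x{\left(179,-37 \right)} + Y{\left(97,-27 \right)}\right) - 21491 = \left(\left(2 + 179 + 2 \left(-37\right)\right) + 85\right) - 21491 = \left(\left(2 + 179 - 74\right) + 85\right) - 21491 = \left(107 + 85\right) - 21491 = 192 - 21491 = -21299$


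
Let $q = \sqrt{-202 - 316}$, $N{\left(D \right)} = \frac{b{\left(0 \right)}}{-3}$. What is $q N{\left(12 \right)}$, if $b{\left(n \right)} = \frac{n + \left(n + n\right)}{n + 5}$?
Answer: $0$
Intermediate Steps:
$b{\left(n \right)} = \frac{3 n}{5 + n}$ ($b{\left(n \right)} = \frac{n + 2 n}{5 + n} = \frac{3 n}{5 + n}$)
$N{\left(D \right)} = 0$ ($N{\left(D \right)} = \frac{3 \cdot 0 \frac{1}{5 + 0}}{-3} = 3 \cdot 0 \cdot \frac{1}{5} \left(- \frac{1}{3}\right) = 0 \left(- \frac{1}{3}\right) = 0$)
$q = i \sqrt{518}$ ($q = \sqrt{-518} = i \sqrt{518} \approx 22.76 i$)
$q N{\left(12 \right)} = i \sqrt{518} \cdot 0 = 0$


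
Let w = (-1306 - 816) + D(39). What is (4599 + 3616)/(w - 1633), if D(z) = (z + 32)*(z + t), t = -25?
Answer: -8215/2761 ≈ -2.9754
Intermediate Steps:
D(z) = (-25 + z)*(32 + z) (D(z) = (z + 32)*(z - 25) = (32 + z)*(-25 + z) = (-25 + z)*(32 + z))
w = -1128 (w = (-1306 - 816) + (-800 + 39² + 7*39) = -2122 + (-800 + 1521 + 273) = -2122 + 994 = -1128)
(4599 + 3616)/(w - 1633) = (4599 + 3616)/(-1128 - 1633) = 8215/(-2761) = 8215*(-1/2761) = -8215/2761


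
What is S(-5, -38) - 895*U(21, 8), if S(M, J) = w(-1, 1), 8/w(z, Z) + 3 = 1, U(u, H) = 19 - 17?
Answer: -1794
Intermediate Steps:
U(u, H) = 2
w(z, Z) = -4 (w(z, Z) = 8/(-3 + 1) = 8/(-2) = 8*(-½) = -4)
S(M, J) = -4
S(-5, -38) - 895*U(21, 8) = -4 - 895*2 = -4 - 1790 = -1794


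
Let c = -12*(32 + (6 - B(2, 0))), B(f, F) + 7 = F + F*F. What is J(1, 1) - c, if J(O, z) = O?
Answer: 541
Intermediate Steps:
B(f, F) = -7 + F + F**2 (B(f, F) = -7 + (F + F*F) = -7 + (F + F**2) = -7 + F + F**2)
c = -540 (c = -12*(32 + (6 - (-7 + 0 + 0**2))) = -12*(32 + (6 - (-7 + 0 + 0))) = -12*(32 + (6 - 1*(-7))) = -12*(32 + (6 + 7)) = -12*(32 + 13) = -12*45 = -540)
J(1, 1) - c = 1 - 1*(-540) = 1 + 540 = 541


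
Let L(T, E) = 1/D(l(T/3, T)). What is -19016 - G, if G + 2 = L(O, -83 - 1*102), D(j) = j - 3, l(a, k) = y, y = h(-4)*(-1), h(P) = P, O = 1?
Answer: -19015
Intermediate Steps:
y = 4 (y = -4*(-1) = 4)
l(a, k) = 4
D(j) = -3 + j
L(T, E) = 1 (L(T, E) = 1/(-3 + 4) = 1/1 = 1)
G = -1 (G = -2 + 1 = -1)
-19016 - G = -19016 - 1*(-1) = -19016 + 1 = -19015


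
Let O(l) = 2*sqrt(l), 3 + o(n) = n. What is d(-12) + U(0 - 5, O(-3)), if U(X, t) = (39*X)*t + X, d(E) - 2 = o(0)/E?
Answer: -11/4 - 390*I*sqrt(3) ≈ -2.75 - 675.5*I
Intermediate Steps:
o(n) = -3 + n
d(E) = 2 - 3/E (d(E) = 2 + (-3 + 0)/E = 2 - 3/E)
U(X, t) = X + 39*X*t (U(X, t) = 39*X*t + X = X + 39*X*t)
d(-12) + U(0 - 5, O(-3)) = (2 - 3/(-12)) + (0 - 5)*(1 + 39*(2*sqrt(-3))) = (2 - 3*(-1/12)) - 5*(1 + 39*(2*(I*sqrt(3)))) = (2 + 1/4) - 5*(1 + 39*(2*I*sqrt(3))) = 9/4 - 5*(1 + 78*I*sqrt(3)) = 9/4 + (-5 - 390*I*sqrt(3)) = -11/4 - 390*I*sqrt(3)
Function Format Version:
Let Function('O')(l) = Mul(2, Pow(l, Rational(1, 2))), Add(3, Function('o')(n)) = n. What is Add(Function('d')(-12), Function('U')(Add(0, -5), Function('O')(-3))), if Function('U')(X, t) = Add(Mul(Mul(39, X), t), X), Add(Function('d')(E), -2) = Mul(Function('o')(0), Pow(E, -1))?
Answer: Add(Rational(-11, 4), Mul(-390, I, Pow(3, Rational(1, 2)))) ≈ Add(-2.7500, Mul(-675.50, I))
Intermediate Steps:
Function('o')(n) = Add(-3, n)
Function('d')(E) = Add(2, Mul(-3, Pow(E, -1))) (Function('d')(E) = Add(2, Mul(Add(-3, 0), Pow(E, -1))) = Add(2, Mul(-3, Pow(E, -1))))
Function('U')(X, t) = Add(X, Mul(39, X, t)) (Function('U')(X, t) = Add(Mul(39, X, t), X) = Add(X, Mul(39, X, t)))
Add(Function('d')(-12), Function('U')(Add(0, -5), Function('O')(-3))) = Add(Add(2, Mul(-3, Pow(-12, -1))), Mul(Add(0, -5), Add(1, Mul(39, Mul(2, Pow(-3, Rational(1, 2))))))) = Add(Add(2, Mul(-3, Rational(-1, 12))), Mul(-5, Add(1, Mul(39, Mul(2, Mul(I, Pow(3, Rational(1, 2)))))))) = Add(Add(2, Rational(1, 4)), Mul(-5, Add(1, Mul(39, Mul(2, I, Pow(3, Rational(1, 2))))))) = Add(Rational(9, 4), Mul(-5, Add(1, Mul(78, I, Pow(3, Rational(1, 2)))))) = Add(Rational(9, 4), Add(-5, Mul(-390, I, Pow(3, Rational(1, 2))))) = Add(Rational(-11, 4), Mul(-390, I, Pow(3, Rational(1, 2))))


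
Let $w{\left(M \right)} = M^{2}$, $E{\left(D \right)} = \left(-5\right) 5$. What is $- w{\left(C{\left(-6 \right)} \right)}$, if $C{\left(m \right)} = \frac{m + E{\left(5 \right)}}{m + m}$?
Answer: $- \frac{961}{144} \approx -6.6736$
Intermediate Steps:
$E{\left(D \right)} = -25$
$C{\left(m \right)} = \frac{-25 + m}{2 m}$ ($C{\left(m \right)} = \frac{m - 25}{m + m} = \frac{-25 + m}{2 m}$)
$- w{\left(C{\left(-6 \right)} \right)} = - \left(\frac{-25 - 6}{2 \left(-6\right)}\right)^{2} = - \left(\frac{1}{2} \left(- \frac{1}{6}\right) \left(-31\right)\right)^{2} = - \left(\frac{31}{12}\right)^{2} = \left(-1\right) \frac{961}{144} = - \frac{961}{144}$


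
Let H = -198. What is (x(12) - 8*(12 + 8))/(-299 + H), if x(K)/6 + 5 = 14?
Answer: 106/497 ≈ 0.21328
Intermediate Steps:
x(K) = 54 (x(K) = -30 + 6*14 = -30 + 84 = 54)
(x(12) - 8*(12 + 8))/(-299 + H) = (54 - 8*(12 + 8))/(-299 - 198) = (54 - 8*20)/(-497) = (54 - 160)*(-1/497) = -106*(-1/497) = 106/497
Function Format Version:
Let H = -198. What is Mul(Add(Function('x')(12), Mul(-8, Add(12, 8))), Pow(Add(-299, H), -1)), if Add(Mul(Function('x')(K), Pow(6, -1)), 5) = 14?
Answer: Rational(106, 497) ≈ 0.21328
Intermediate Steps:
Function('x')(K) = 54 (Function('x')(K) = Add(-30, Mul(6, 14)) = Add(-30, 84) = 54)
Mul(Add(Function('x')(12), Mul(-8, Add(12, 8))), Pow(Add(-299, H), -1)) = Mul(Add(54, Mul(-8, Add(12, 8))), Pow(Add(-299, -198), -1)) = Mul(Add(54, Mul(-8, 20)), Pow(-497, -1)) = Mul(Add(54, -160), Rational(-1, 497)) = Mul(-106, Rational(-1, 497)) = Rational(106, 497)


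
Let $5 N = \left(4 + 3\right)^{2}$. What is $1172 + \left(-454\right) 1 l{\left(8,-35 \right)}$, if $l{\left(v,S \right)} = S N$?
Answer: $156894$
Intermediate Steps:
$N = \frac{49}{5}$ ($N = \frac{\left(4 + 3\right)^{2}}{5} = \frac{7^{2}}{5} = \frac{1}{5} \cdot 49 = \frac{49}{5} \approx 9.8$)
$l{\left(v,S \right)} = \frac{49 S}{5}$ ($l{\left(v,S \right)} = S \frac{49}{5} = \frac{49 S}{5}$)
$1172 + \left(-454\right) 1 l{\left(8,-35 \right)} = 1172 + \left(-454\right) 1 \cdot \frac{49}{5} \left(-35\right) = 1172 - -155722 = 1172 + 155722 = 156894$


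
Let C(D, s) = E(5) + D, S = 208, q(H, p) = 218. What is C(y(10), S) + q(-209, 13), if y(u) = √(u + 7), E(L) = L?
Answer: 223 + √17 ≈ 227.12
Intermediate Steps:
y(u) = √(7 + u)
C(D, s) = 5 + D
C(y(10), S) + q(-209, 13) = (5 + √(7 + 10)) + 218 = (5 + √17) + 218 = 223 + √17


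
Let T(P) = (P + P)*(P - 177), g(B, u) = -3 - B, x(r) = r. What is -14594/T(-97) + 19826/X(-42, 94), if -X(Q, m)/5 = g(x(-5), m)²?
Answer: -65885171/66445 ≈ -991.57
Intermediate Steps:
T(P) = 2*P*(-177 + P) (T(P) = (2*P)*(-177 + P) = 2*P*(-177 + P))
X(Q, m) = -20 (X(Q, m) = -5*(-3 - 1*(-5))² = -5*(-3 + 5)² = -5*2² = -5*4 = -20)
-14594/T(-97) + 19826/X(-42, 94) = -14594*(-1/(194*(-177 - 97))) + 19826/(-20) = -14594/(2*(-97)*(-274)) + 19826*(-1/20) = -14594/53156 - 9913/10 = -14594*1/53156 - 9913/10 = -7297/26578 - 9913/10 = -65885171/66445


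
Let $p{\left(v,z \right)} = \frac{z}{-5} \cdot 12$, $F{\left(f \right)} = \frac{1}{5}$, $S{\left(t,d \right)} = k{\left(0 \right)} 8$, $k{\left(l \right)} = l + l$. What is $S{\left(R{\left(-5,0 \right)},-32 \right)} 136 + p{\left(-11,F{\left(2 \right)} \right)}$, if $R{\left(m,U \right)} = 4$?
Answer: $- \frac{12}{25} \approx -0.48$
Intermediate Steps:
$k{\left(l \right)} = 2 l$
$S{\left(t,d \right)} = 0$ ($S{\left(t,d \right)} = 2 \cdot 0 \cdot 8 = 0 \cdot 8 = 0$)
$F{\left(f \right)} = \frac{1}{5}$
$p{\left(v,z \right)} = - \frac{12 z}{5}$ ($p{\left(v,z \right)} = z \left(- \frac{1}{5}\right) 12 = - \frac{z}{5} \cdot 12 = - \frac{12 z}{5}$)
$S{\left(R{\left(-5,0 \right)},-32 \right)} 136 + p{\left(-11,F{\left(2 \right)} \right)} = 0 \cdot 136 - \frac{12}{25} = 0 - \frac{12}{25} = - \frac{12}{25}$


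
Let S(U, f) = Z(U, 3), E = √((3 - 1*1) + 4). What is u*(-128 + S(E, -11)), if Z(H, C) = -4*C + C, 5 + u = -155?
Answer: 21920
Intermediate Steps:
u = -160 (u = -5 - 155 = -160)
E = √6 (E = √((3 - 1) + 4) = √(2 + 4) = √6 ≈ 2.4495)
Z(H, C) = -3*C
S(U, f) = -9 (S(U, f) = -3*3 = -9)
u*(-128 + S(E, -11)) = -160*(-128 - 9) = -160*(-137) = 21920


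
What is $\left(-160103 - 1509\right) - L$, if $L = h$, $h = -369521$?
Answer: $207909$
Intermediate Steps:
$L = -369521$
$\left(-160103 - 1509\right) - L = \left(-160103 - 1509\right) - -369521 = \left(-160103 - 1509\right) + 369521 = -161612 + 369521 = 207909$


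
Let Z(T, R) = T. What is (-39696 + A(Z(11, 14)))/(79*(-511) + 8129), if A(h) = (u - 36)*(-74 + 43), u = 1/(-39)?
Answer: 1504589/1257360 ≈ 1.1966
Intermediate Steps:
u = -1/39 ≈ -0.025641
A(h) = 43555/39 (A(h) = (-1/39 - 36)*(-74 + 43) = -1405/39*(-31) = 43555/39)
(-39696 + A(Z(11, 14)))/(79*(-511) + 8129) = (-39696 + 43555/39)/(79*(-511) + 8129) = -1504589/(39*(-40369 + 8129)) = -1504589/39/(-32240) = -1504589/39*(-1/32240) = 1504589/1257360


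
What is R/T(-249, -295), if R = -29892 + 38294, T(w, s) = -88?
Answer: -4201/44 ≈ -95.477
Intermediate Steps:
R = 8402
R/T(-249, -295) = 8402/(-88) = 8402*(-1/88) = -4201/44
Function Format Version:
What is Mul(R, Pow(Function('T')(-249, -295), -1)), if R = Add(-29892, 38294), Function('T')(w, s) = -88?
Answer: Rational(-4201, 44) ≈ -95.477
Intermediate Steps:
R = 8402
Mul(R, Pow(Function('T')(-249, -295), -1)) = Mul(8402, Pow(-88, -1)) = Mul(8402, Rational(-1, 88)) = Rational(-4201, 44)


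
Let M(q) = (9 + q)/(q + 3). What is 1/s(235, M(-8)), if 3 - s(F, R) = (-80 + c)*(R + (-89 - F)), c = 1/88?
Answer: -440/11408899 ≈ -3.8566e-5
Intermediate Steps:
c = 1/88 ≈ 0.011364
M(q) = (9 + q)/(3 + q)
s(F, R) = -626207/88 - 7039*F/88 + 7039*R/88 (s(F, R) = 3 - (-80 + 1/88)*(R + (-89 - F)) = 3 - (-7039)*(-89 + R - F)/88 = 3 - (626471/88 - 7039*R/88 + 7039*F/88) = 3 + (-626471/88 - 7039*F/88 + 7039*R/88) = -626207/88 - 7039*F/88 + 7039*R/88)
1/s(235, M(-8)) = 1/(-626207/88 - 7039/88*235 + 7039*((9 - 8)/(3 - 8))/88) = 1/(-626207/88 - 1654165/88 + 7039*(1/(-5))/88) = 1/(-626207/88 - 1654165/88 + 7039*(-1/5*1)/88) = 1/(-626207/88 - 1654165/88 + (7039/88)*(-1/5)) = 1/(-626207/88 - 1654165/88 - 7039/440) = 1/(-11408899/440) = -440/11408899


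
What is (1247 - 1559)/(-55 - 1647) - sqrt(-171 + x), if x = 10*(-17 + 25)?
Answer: 156/851 - I*sqrt(91) ≈ 0.18331 - 9.5394*I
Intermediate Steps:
x = 80 (x = 10*8 = 80)
(1247 - 1559)/(-55 - 1647) - sqrt(-171 + x) = (1247 - 1559)/(-55 - 1647) - sqrt(-171 + 80) = -312/(-1702) - sqrt(-91) = -312*(-1/1702) - I*sqrt(91) = 156/851 - I*sqrt(91)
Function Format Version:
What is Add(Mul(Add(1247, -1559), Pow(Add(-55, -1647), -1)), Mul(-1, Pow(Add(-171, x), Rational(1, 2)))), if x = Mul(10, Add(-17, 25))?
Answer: Add(Rational(156, 851), Mul(-1, I, Pow(91, Rational(1, 2)))) ≈ Add(0.18331, Mul(-9.5394, I))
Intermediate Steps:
x = 80 (x = Mul(10, 8) = 80)
Add(Mul(Add(1247, -1559), Pow(Add(-55, -1647), -1)), Mul(-1, Pow(Add(-171, x), Rational(1, 2)))) = Add(Mul(Add(1247, -1559), Pow(Add(-55, -1647), -1)), Mul(-1, Pow(Add(-171, 80), Rational(1, 2)))) = Add(Mul(-312, Pow(-1702, -1)), Mul(-1, Pow(-91, Rational(1, 2)))) = Add(Mul(-312, Rational(-1, 1702)), Mul(-1, Mul(I, Pow(91, Rational(1, 2))))) = Add(Rational(156, 851), Mul(-1, I, Pow(91, Rational(1, 2))))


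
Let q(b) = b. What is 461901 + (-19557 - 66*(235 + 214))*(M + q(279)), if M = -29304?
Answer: 1428230676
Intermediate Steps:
461901 + (-19557 - 66*(235 + 214))*(M + q(279)) = 461901 + (-19557 - 66*(235 + 214))*(-29304 + 279) = 461901 + (-19557 - 66*449)*(-29025) = 461901 + (-19557 - 29634)*(-29025) = 461901 - 49191*(-29025) = 461901 + 1427768775 = 1428230676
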